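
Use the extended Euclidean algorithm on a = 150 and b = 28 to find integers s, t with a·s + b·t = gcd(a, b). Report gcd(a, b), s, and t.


Euclidean algorithm on (150, 28) — divide until remainder is 0:
  150 = 5 · 28 + 10
  28 = 2 · 10 + 8
  10 = 1 · 8 + 2
  8 = 4 · 2 + 0
gcd(150, 28) = 2.
Track Bezout coefficients alongside the remainders: start with r₀ = 150 = a·1 + b·0 (s = 1, t = 0) and r₁ = 28 = a·0 + b·1 (s = 0, t = 1); each new remainder r_{k+1} = r_{k-1} − q_k·r_k inherits s_{k+1} = s_{k-1} − q_k·s_k, t_{k+1} = t_{k-1} − q_k·t_k, so r_k = a·s_k + b·t_k at every step:
  q = 5: r = 10, s = 1 − 5·0 = 1, t = 0 − 5·1 = -5  (check: 150·1 + 28·(-5) = 10)
  q = 2: r = 8, s = 0 − 2·1 = -2, t = 1 − 2·(-5) = 11  (check: 150·(-2) + 28·11 = 8)
  q = 1: r = 2, s = 1 − 1·(-2) = 3, t = -5 − 1·11 = -16  (check: 150·3 + 28·(-16) = 2)
The row with r = 2 (the gcd) gives the Bezout coefficients s = 3, t = -16.
Result: 150 · (3) + 28 · (-16) = 2.

gcd(150, 28) = 2; s = 3, t = -16 (check: 150·3 + 28·(-16) = 2).


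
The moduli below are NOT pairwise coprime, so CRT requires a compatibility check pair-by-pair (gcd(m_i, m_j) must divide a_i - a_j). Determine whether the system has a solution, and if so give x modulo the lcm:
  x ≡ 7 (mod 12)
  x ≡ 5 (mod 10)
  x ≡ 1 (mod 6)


Moduli 12, 10, 6 are not pairwise coprime, so CRT works modulo lcm(m_i) when all pairwise compatibility conditions hold.
Pairwise compatibility: gcd(m_i, m_j) must divide a_i - a_j for every pair.
Merge one congruence at a time:
  Start: x ≡ 7 (mod 12).
  Combine with x ≡ 5 (mod 10): gcd(12, 10) = 2; 5 - 7 = -2, which IS divisible by 2, so compatible.
    Write x = 7 + 12·t and substitute into x ≡ 5 (mod 10): 12·t ≡ 5 − 7 = -2 (mod 10).
    Divide the congruence (and modulus) by g = 2: 6·t ≡ -1 (mod 5).
    Reduce coefficients mod 5: 1·t ≡ 4 (mod 5).
    So t ≡ 4 (mod 5).
    Then x = 7 + 12·4 = 55, valid modulo lcm(12, 10) = 60: x ≡ 55 (mod 60).
  Combine with x ≡ 1 (mod 6): gcd(60, 6) = 6; 1 - 55 = -54, which IS divisible by 6, so compatible.
    Write x = 55 + 60·t and substitute into x ≡ 1 (mod 6): 60·t ≡ 1 − 55 = -54 (mod 6).
    Divide the congruence (and modulus) by g = 6: 10·t ≡ -9 (mod 1).
    Modulo 1 every t works; take t = 0.
    Then x = 55 + 60·0 = 55, valid modulo lcm(60, 6) = 60: x ≡ 55 (mod 60).
Verify: 55 mod 12 = 7, 55 mod 10 = 5, 55 mod 6 = 1.

x ≡ 55 (mod 60).


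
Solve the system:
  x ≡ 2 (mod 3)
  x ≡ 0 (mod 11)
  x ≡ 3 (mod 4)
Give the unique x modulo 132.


Moduli 3, 11, 4 are pairwise coprime; by CRT there is a unique solution modulo M = 3 · 11 · 4 = 132.
Solve pairwise, accumulating the modulus:
  Start with x ≡ 2 (mod 3).
  Combine with x ≡ 0 (mod 11): since gcd(3, 11) = 1, we get a unique residue mod 33.
    Write x = 2 + 3·t and substitute into x ≡ 0 (mod 11): 3·t ≡ 0 − 2 = -2 (mod 11).
    Reduce coefficients mod 11: 3·t ≡ 9 (mod 11).
    The inverse of 3 mod 11 is 4 (since 3·4 = 12 = 1·11 + 1), so t ≡ 4·9 = 36 ≡ 3 (mod 11).
    Then x = 2 + 3·3 = 11, valid modulo lcm(3, 11) = 33: x ≡ 11 (mod 33).
  Combine with x ≡ 3 (mod 4): since gcd(33, 4) = 1, we get a unique residue mod 132.
    Write x = 11 + 33·t and substitute into x ≡ 3 (mod 4): 33·t ≡ 3 − 11 = -8 (mod 4).
    Reduce coefficients mod 4: 1·t ≡ 0 (mod 4).
    So t ≡ 0 (mod 4).
    Then x = 11 + 33·0 = 11, valid modulo lcm(33, 4) = 132: x ≡ 11 (mod 132).
Verify: 11 mod 3 = 2 ✓, 11 mod 11 = 0 ✓, 11 mod 4 = 3 ✓.

x ≡ 11 (mod 132).


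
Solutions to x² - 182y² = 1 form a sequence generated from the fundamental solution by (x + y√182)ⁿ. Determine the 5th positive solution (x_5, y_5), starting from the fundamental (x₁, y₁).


Step 1: Find the fundamental solution (x₁, y₁) of x² - 182y² = 1.
  Expand √182 as a continued fraction. a₀ = ⌊√182⌋ = 13; iterate m_{k+1} = d_k·a_k − m_k, d_{k+1} = (182 − m_{k+1}²)/d_k, a_{k+1} = ⌊(a₀ + m_{k+1})/d_{k+1}⌋ (starting m₀ = 0, d₀ = 1), with convergents p_k = a_k·p_{k-1} + p_{k-2}, q_k = a_k·q_{k-1} + q_{k-2} (p₋₁ = 1, q₋₁ = 0):
  k = 0: a₀ = 13; p₀/q₀ = 13/1; p₀² − 182·q₀² = 169 − 182 = -13.
  k = 1: m = 13, d = 13, a = ⌊(13 + 13)/13⌋ = 2; p/q = (2·13 + 1)/(2·1 + 0) = 27/2; p² − 182·q² = 729 − 728 = 1.
  The first convergent with p² − 182·q² = 1 gives the fundamental solution (x₁, y₁) = (27, 2).
Step 2: Apply the recurrence (x_{n+1}, y_{n+1}) = (x₁x_n + 182y₁y_n, x₁y_n + y₁x_n) repeatedly.
  From (x_1, y_1) = (27, 2): x_2 = 27·27 + 182·2·2 = 1457; y_2 = 27·2 + 2·27 = 108.
  From (x_2, y_2) = (1457, 108): x_3 = 27·1457 + 182·2·108 = 78651; y_3 = 27·108 + 2·1457 = 5830.
  From (x_3, y_3) = (78651, 5830): x_4 = 27·78651 + 182·2·5830 = 4245697; y_4 = 27·5830 + 2·78651 = 314712.
  From (x_4, y_4) = (4245697, 314712): x_5 = 27·4245697 + 182·2·314712 = 229188987; y_5 = 27·314712 + 2·4245697 = 16988618.
Step 3: Verify x_5² - 182·y_5² = 52527591762086169 - 52527591762086168 = 1 (should be 1). ✓

(x_1, y_1) = (27, 2); (x_5, y_5) = (229188987, 16988618).


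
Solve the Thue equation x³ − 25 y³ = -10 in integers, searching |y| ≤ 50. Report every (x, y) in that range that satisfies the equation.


The equation is x³ - 25y³ = -10. For fixed y, x³ = 25·y³ − 10, so a solution requires the RHS to be a perfect cube.
Strategy: iterate y from -50 to 50, compute RHS = 25·y³ − 10, and check whether it is a (positive or negative) perfect cube.
Check small values of y:
  y = 0: RHS = -10 is not a perfect cube.
  y = 1: RHS = 15 is not a perfect cube.
  y = -1: RHS = -35 is not a perfect cube.
  y = 2: RHS = 190 is not a perfect cube.
  y = -2: RHS = -210 is not a perfect cube.
  y = 3: RHS = 665 is not a perfect cube.
  y = -3: RHS = -685 is not a perfect cube.
Continuing the search up to |y| = 50 finds no solutions either.
No (x, y) in the scanned range satisfies the equation.

No integer solutions with |y| ≤ 50.


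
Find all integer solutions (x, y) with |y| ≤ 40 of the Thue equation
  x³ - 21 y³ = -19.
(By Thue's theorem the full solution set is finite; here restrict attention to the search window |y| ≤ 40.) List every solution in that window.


The equation is x³ - 21y³ = -19. For fixed y, x³ = 21·y³ − 19, so a solution requires the RHS to be a perfect cube.
Strategy: iterate y from -40 to 40, compute RHS = 21·y³ − 19, and check whether it is a (positive or negative) perfect cube.
Check small values of y:
  y = 0: RHS = -19 is not a perfect cube.
  y = 1: RHS = 2 is not a perfect cube.
  y = -1: RHS = -40 is not a perfect cube.
  y = 2: RHS = 149 is not a perfect cube.
  y = -2: RHS = -187 is not a perfect cube.
  y = 3: RHS = 548 is not a perfect cube.
  y = -3: RHS = -586 is not a perfect cube.
Continuing the search up to |y| = 40 finds no solutions either.
No (x, y) in the scanned range satisfies the equation.

No integer solutions with |y| ≤ 40.


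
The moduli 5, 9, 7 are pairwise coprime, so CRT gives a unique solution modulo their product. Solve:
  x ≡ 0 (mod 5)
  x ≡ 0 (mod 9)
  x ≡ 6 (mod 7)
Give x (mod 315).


Moduli 5, 9, 7 are pairwise coprime; by CRT there is a unique solution modulo M = 5 · 9 · 7 = 315.
Solve pairwise, accumulating the modulus:
  Start with x ≡ 0 (mod 5).
  Combine with x ≡ 0 (mod 9): since gcd(5, 9) = 1, we get a unique residue mod 45.
    Write x = 0 + 5·t and substitute into x ≡ 0 (mod 9): 5·t ≡ 0 − 0 = 0 (mod 9).
    The inverse of 5 mod 9 is 2 (since 5·2 = 10 = 1·9 + 1), so t ≡ 2·0 = 0 ≡ 0 (mod 9).
    Then x = 0 + 5·0 = 0, valid modulo lcm(5, 9) = 45: x ≡ 0 (mod 45).
  Combine with x ≡ 6 (mod 7): since gcd(45, 7) = 1, we get a unique residue mod 315.
    Write x = 0 + 45·t and substitute into x ≡ 6 (mod 7): 45·t ≡ 6 − 0 = 6 (mod 7).
    Reduce coefficients mod 7: 3·t ≡ 6 (mod 7).
    The inverse of 3 mod 7 is 5 (since 3·5 = 15 = 2·7 + 1), so t ≡ 5·6 = 30 ≡ 2 (mod 7).
    Then x = 0 + 45·2 = 90, valid modulo lcm(45, 7) = 315: x ≡ 90 (mod 315).
Verify: 90 mod 5 = 0 ✓, 90 mod 9 = 0 ✓, 90 mod 7 = 6 ✓.

x ≡ 90 (mod 315).


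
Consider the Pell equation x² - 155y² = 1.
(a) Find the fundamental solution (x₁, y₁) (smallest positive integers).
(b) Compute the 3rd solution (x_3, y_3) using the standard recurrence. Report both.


Step 1: Find the fundamental solution (x₁, y₁) of x² - 155y² = 1.
  Expand √155 as a continued fraction. a₀ = ⌊√155⌋ = 12; iterate m_{k+1} = d_k·a_k − m_k, d_{k+1} = (155 − m_{k+1}²)/d_k, a_{k+1} = ⌊(a₀ + m_{k+1})/d_{k+1}⌋ (starting m₀ = 0, d₀ = 1), with convergents p_k = a_k·p_{k-1} + p_{k-2}, q_k = a_k·q_{k-1} + q_{k-2} (p₋₁ = 1, q₋₁ = 0):
  k = 0: a₀ = 12; p₀/q₀ = 12/1; p₀² − 155·q₀² = 144 − 155 = -11.
  k = 1: m = 12, d = 11, a = ⌊(12 + 12)/11⌋ = 2; p/q = (2·12 + 1)/(2·1 + 0) = 25/2; p² − 155·q² = 625 − 620 = 5.
  k = 2: m = 10, d = 5, a = ⌊(12 + 10)/5⌋ = 4; p/q = (4·25 + 12)/(4·2 + 1) = 112/9; p² − 155·q² = 12544 − 12555 = -11.
  k = 3: m = 10, d = 11, a = ⌊(12 + 10)/11⌋ = 2; p/q = (2·112 + 25)/(2·9 + 2) = 249/20; p² − 155·q² = 62001 − 62000 = 1.
  The first convergent with p² − 155·q² = 1 gives the fundamental solution (x₁, y₁) = (249, 20).
Step 2: Apply the recurrence (x_{n+1}, y_{n+1}) = (x₁x_n + 155y₁y_n, x₁y_n + y₁x_n) repeatedly.
  From (x_1, y_1) = (249, 20): x_2 = 249·249 + 155·20·20 = 124001; y_2 = 249·20 + 20·249 = 9960.
  From (x_2, y_2) = (124001, 9960): x_3 = 249·124001 + 155·20·9960 = 61752249; y_3 = 249·9960 + 20·124001 = 4960060.
Step 3: Verify x_3² - 155·y_3² = 3813340256558001 - 3813340256558000 = 1 (should be 1). ✓

(x_1, y_1) = (249, 20); (x_3, y_3) = (61752249, 4960060).


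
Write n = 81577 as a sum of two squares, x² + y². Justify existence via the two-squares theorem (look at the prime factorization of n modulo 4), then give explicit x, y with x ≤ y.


Step 1: Factor n = 81577 = 29^2 · 97.
Step 2: Check the mod-4 condition on each prime factor: 29 ≡ 1 (mod 4), exponent 2; 97 ≡ 1 (mod 4), exponent 1.
All primes ≡ 3 (mod 4) appear to even exponent (or don't appear), so by the two-squares theorem n IS expressible as a sum of two squares.
Step 3: Build a representation. Here n = 29 · 29 · 97 is a product of primes ≡ 1 (mod 4). Each prime p ≡ 1 (mod 4) is itself a sum of two squares; find a² by testing p − a² for a perfect square:
  29: 29 − 1² = 28, 29 − 2² = 25 = 5² ⇒ 29 = 2² + 5².
  97: 97 − 1² = 96, 97 − 2² = 93, 97 − 3² = 88, 97 − 4² = 81 = 9² ⇒ 97 = 4² + 9².
  Combine using the Brahmagupta–Fibonacci identity (a² + b²)(c² + d²) = (ac − bd)² + (ad + bc)² = (ac + bd)² + (ad − bc)²:
  29 · 29 = 841: from (2² + 5²)(2² + 5²), take (2·2 − 5·5, 2·5 + 5·2) = (4 − 25, 10 + 10) = (-21, 20); dropping signs (only squares matter) gives (21, 20); check 21² + 20² = 441 + 400 = 841 ✓.
  841 · 97 = 81577: from (21² + 20²)(4² + 9²), take (21·4 − 20·9, 21·9 + 20·4) = (84 − 180, 189 + 80) = (-96, 269); dropping signs (only squares matter) gives (96, 269); check 96² + 269² = 9216 + 72361 = 81577 ✓.
Step 4: Order so x ≤ y and verify: 96² + 269² = 9216 + 72361 = 81577 = n. ✓

n = 81577 = 96² + 269² (one valid representation with x ≤ y).


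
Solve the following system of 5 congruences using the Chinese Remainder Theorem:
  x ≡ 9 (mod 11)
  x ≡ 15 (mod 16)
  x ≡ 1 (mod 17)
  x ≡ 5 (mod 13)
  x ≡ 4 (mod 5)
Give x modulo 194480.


Product of moduli M = 11 · 16 · 17 · 13 · 5 = 194480.
Merge one congruence at a time:
  Start: x ≡ 9 (mod 11).
  Combine with x ≡ 15 (mod 16); new modulus lcm = 176.
    Write x = 9 + 11·t and substitute into x ≡ 15 (mod 16): 11·t ≡ 15 − 9 = 6 (mod 16).
    The inverse of 11 mod 16 is 3 (since 11·3 = 33 = 2·16 + 1), so t ≡ 3·6 = 18 ≡ 2 (mod 16).
    Then x = 9 + 11·2 = 31, valid modulo lcm(11, 16) = 176: x ≡ 31 (mod 176).
  Combine with x ≡ 1 (mod 17); new modulus lcm = 2992.
    Write x = 31 + 176·t and substitute into x ≡ 1 (mod 17): 176·t ≡ 1 − 31 = -30 (mod 17).
    Reduce coefficients mod 17: 6·t ≡ 4 (mod 17).
    The inverse of 6 mod 17 is 3 (since 6·3 = 18 = 1·17 + 1), so t ≡ 3·4 = 12 ≡ 12 (mod 17).
    Then x = 31 + 176·12 = 2143, valid modulo lcm(176, 17) = 2992: x ≡ 2143 (mod 2992).
  Combine with x ≡ 5 (mod 13); new modulus lcm = 38896.
    Write x = 2143 + 2992·t and substitute into x ≡ 5 (mod 13): 2992·t ≡ 5 − 2143 = -2138 (mod 13).
    Reduce coefficients mod 13: 2·t ≡ 7 (mod 13).
    The inverse of 2 mod 13 is 7 (since 2·7 = 14 = 1·13 + 1), so t ≡ 7·7 = 49 ≡ 10 (mod 13).
    Then x = 2143 + 2992·10 = 32063, valid modulo lcm(2992, 13) = 38896: x ≡ 32063 (mod 38896).
  Combine with x ≡ 4 (mod 5); new modulus lcm = 194480.
    Write x = 32063 + 38896·t and substitute into x ≡ 4 (mod 5): 38896·t ≡ 4 − 32063 = -32059 (mod 5).
    Reduce coefficients mod 5: 1·t ≡ 1 (mod 5).
    So t ≡ 1 (mod 5).
    Then x = 32063 + 38896·1 = 70959, valid modulo lcm(38896, 5) = 194480: x ≡ 70959 (mod 194480).
Verify against each original: 70959 mod 11 = 9, 70959 mod 16 = 15, 70959 mod 17 = 1, 70959 mod 13 = 5, 70959 mod 5 = 4.

x ≡ 70959 (mod 194480).


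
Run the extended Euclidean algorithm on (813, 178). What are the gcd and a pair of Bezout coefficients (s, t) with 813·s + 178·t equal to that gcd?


Euclidean algorithm on (813, 178) — divide until remainder is 0:
  813 = 4 · 178 + 101
  178 = 1 · 101 + 77
  101 = 1 · 77 + 24
  77 = 3 · 24 + 5
  24 = 4 · 5 + 4
  5 = 1 · 4 + 1
  4 = 4 · 1 + 0
gcd(813, 178) = 1.
Track Bezout coefficients alongside the remainders: start with r₀ = 813 = a·1 + b·0 (s = 1, t = 0) and r₁ = 178 = a·0 + b·1 (s = 0, t = 1); each new remainder r_{k+1} = r_{k-1} − q_k·r_k inherits s_{k+1} = s_{k-1} − q_k·s_k, t_{k+1} = t_{k-1} − q_k·t_k, so r_k = a·s_k + b·t_k at every step:
  q = 4: r = 101, s = 1 − 4·0 = 1, t = 0 − 4·1 = -4  (check: 813·1 + 178·(-4) = 101)
  q = 1: r = 77, s = 0 − 1·1 = -1, t = 1 − 1·(-4) = 5  (check: 813·(-1) + 178·5 = 77)
  q = 1: r = 24, s = 1 − 1·(-1) = 2, t = -4 − 1·5 = -9  (check: 813·2 + 178·(-9) = 24)
  q = 3: r = 5, s = -1 − 3·2 = -7, t = 5 − 3·(-9) = 32  (check: 813·(-7) + 178·32 = 5)
  q = 4: r = 4, s = 2 − 4·(-7) = 30, t = -9 − 4·32 = -137  (check: 813·30 + 178·(-137) = 4)
  q = 1: r = 1, s = -7 − 1·30 = -37, t = 32 − 1·(-137) = 169  (check: 813·(-37) + 178·169 = 1)
The row with r = 1 (the gcd) gives the Bezout coefficients s = -37, t = 169.
Result: 813 · (-37) + 178 · (169) = 1.

gcd(813, 178) = 1; s = -37, t = 169 (check: 813·(-37) + 178·169 = 1).


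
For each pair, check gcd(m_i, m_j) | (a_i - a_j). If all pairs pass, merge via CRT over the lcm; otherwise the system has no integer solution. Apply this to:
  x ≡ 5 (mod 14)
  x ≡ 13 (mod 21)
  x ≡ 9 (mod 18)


Moduli 14, 21, 18 are not pairwise coprime, so CRT works modulo lcm(m_i) when all pairwise compatibility conditions hold.
Pairwise compatibility: gcd(m_i, m_j) must divide a_i - a_j for every pair.
Merge one congruence at a time:
  Start: x ≡ 5 (mod 14).
  Combine with x ≡ 13 (mod 21): gcd(14, 21) = 7, and 13 - 5 = 8 is NOT divisible by 7.
    ⇒ system is inconsistent (no integer solution).

No solution (the system is inconsistent).


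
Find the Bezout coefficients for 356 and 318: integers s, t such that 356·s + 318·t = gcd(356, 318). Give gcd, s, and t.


Euclidean algorithm on (356, 318) — divide until remainder is 0:
  356 = 1 · 318 + 38
  318 = 8 · 38 + 14
  38 = 2 · 14 + 10
  14 = 1 · 10 + 4
  10 = 2 · 4 + 2
  4 = 2 · 2 + 0
gcd(356, 318) = 2.
Track Bezout coefficients alongside the remainders: start with r₀ = 356 = a·1 + b·0 (s = 1, t = 0) and r₁ = 318 = a·0 + b·1 (s = 0, t = 1); each new remainder r_{k+1} = r_{k-1} − q_k·r_k inherits s_{k+1} = s_{k-1} − q_k·s_k, t_{k+1} = t_{k-1} − q_k·t_k, so r_k = a·s_k + b·t_k at every step:
  q = 1: r = 38, s = 1 − 1·0 = 1, t = 0 − 1·1 = -1  (check: 356·1 + 318·(-1) = 38)
  q = 8: r = 14, s = 0 − 8·1 = -8, t = 1 − 8·(-1) = 9  (check: 356·(-8) + 318·9 = 14)
  q = 2: r = 10, s = 1 − 2·(-8) = 17, t = -1 − 2·9 = -19  (check: 356·17 + 318·(-19) = 10)
  q = 1: r = 4, s = -8 − 1·17 = -25, t = 9 − 1·(-19) = 28  (check: 356·(-25) + 318·28 = 4)
  q = 2: r = 2, s = 17 − 2·(-25) = 67, t = -19 − 2·28 = -75  (check: 356·67 + 318·(-75) = 2)
The row with r = 2 (the gcd) gives the Bezout coefficients s = 67, t = -75.
Result: 356 · (67) + 318 · (-75) = 2.

gcd(356, 318) = 2; s = 67, t = -75 (check: 356·67 + 318·(-75) = 2).


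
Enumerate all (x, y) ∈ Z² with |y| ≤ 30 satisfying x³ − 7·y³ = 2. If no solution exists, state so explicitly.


The equation is x³ - 7y³ = 2. For fixed y, x³ = 7·y³ + 2, so a solution requires the RHS to be a perfect cube.
Strategy: iterate y from -30 to 30, compute RHS = 7·y³ + 2, and check whether it is a (positive or negative) perfect cube.
Check small values of y:
  y = 0: RHS = 2 is not a perfect cube.
  y = 1: RHS = 9 is not a perfect cube.
  y = -1: RHS = -5 is not a perfect cube.
  y = 2: RHS = 58 is not a perfect cube.
  y = -2: RHS = -54 is not a perfect cube.
  y = 3: RHS = 191 is not a perfect cube.
  y = -3: RHS = -187 is not a perfect cube.
Continuing the search up to |y| = 30 finds no solutions either.
No (x, y) in the scanned range satisfies the equation.

No integer solutions with |y| ≤ 30.


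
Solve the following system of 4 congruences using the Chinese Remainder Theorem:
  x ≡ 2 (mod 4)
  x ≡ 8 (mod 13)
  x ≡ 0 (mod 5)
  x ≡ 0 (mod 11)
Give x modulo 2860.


Product of moduli M = 4 · 13 · 5 · 11 = 2860.
Merge one congruence at a time:
  Start: x ≡ 2 (mod 4).
  Combine with x ≡ 8 (mod 13); new modulus lcm = 52.
    Write x = 2 + 4·t and substitute into x ≡ 8 (mod 13): 4·t ≡ 8 − 2 = 6 (mod 13).
    The inverse of 4 mod 13 is 10 (since 4·10 = 40 = 3·13 + 1), so t ≡ 10·6 = 60 ≡ 8 (mod 13).
    Then x = 2 + 4·8 = 34, valid modulo lcm(4, 13) = 52: x ≡ 34 (mod 52).
  Combine with x ≡ 0 (mod 5); new modulus lcm = 260.
    Write x = 34 + 52·t and substitute into x ≡ 0 (mod 5): 52·t ≡ 0 − 34 = -34 (mod 5).
    Reduce coefficients mod 5: 2·t ≡ 1 (mod 5).
    The inverse of 2 mod 5 is 3 (since 2·3 = 6 = 1·5 + 1), so t ≡ 3·1 = 3 ≡ 3 (mod 5).
    Then x = 34 + 52·3 = 190, valid modulo lcm(52, 5) = 260: x ≡ 190 (mod 260).
  Combine with x ≡ 0 (mod 11); new modulus lcm = 2860.
    Write x = 190 + 260·t and substitute into x ≡ 0 (mod 11): 260·t ≡ 0 − 190 = -190 (mod 11).
    Reduce coefficients mod 11: 7·t ≡ 8 (mod 11).
    The inverse of 7 mod 11 is 8 (since 7·8 = 56 = 5·11 + 1), so t ≡ 8·8 = 64 ≡ 9 (mod 11).
    Then x = 190 + 260·9 = 2530, valid modulo lcm(260, 11) = 2860: x ≡ 2530 (mod 2860).
Verify against each original: 2530 mod 4 = 2, 2530 mod 13 = 8, 2530 mod 5 = 0, 2530 mod 11 = 0.

x ≡ 2530 (mod 2860).


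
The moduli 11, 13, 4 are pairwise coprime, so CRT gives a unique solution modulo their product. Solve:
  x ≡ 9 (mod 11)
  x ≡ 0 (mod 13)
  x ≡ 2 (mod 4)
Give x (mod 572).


Moduli 11, 13, 4 are pairwise coprime; by CRT there is a unique solution modulo M = 11 · 13 · 4 = 572.
Solve pairwise, accumulating the modulus:
  Start with x ≡ 9 (mod 11).
  Combine with x ≡ 0 (mod 13): since gcd(11, 13) = 1, we get a unique residue mod 143.
    Write x = 9 + 11·t and substitute into x ≡ 0 (mod 13): 11·t ≡ 0 − 9 = -9 (mod 13).
    Reduce coefficients mod 13: 11·t ≡ 4 (mod 13).
    The inverse of 11 mod 13 is 6 (since 11·6 = 66 = 5·13 + 1), so t ≡ 6·4 = 24 ≡ 11 (mod 13).
    Then x = 9 + 11·11 = 130, valid modulo lcm(11, 13) = 143: x ≡ 130 (mod 143).
  Combine with x ≡ 2 (mod 4): since gcd(143, 4) = 1, we get a unique residue mod 572.
    Write x = 130 + 143·t and substitute into x ≡ 2 (mod 4): 143·t ≡ 2 − 130 = -128 (mod 4).
    Reduce coefficients mod 4: 3·t ≡ 0 (mod 4).
    The inverse of 3 mod 4 is 3 (since 3·3 = 9 = 2·4 + 1), so t ≡ 3·0 = 0 ≡ 0 (mod 4).
    Then x = 130 + 143·0 = 130, valid modulo lcm(143, 4) = 572: x ≡ 130 (mod 572).
Verify: 130 mod 11 = 9 ✓, 130 mod 13 = 0 ✓, 130 mod 4 = 2 ✓.

x ≡ 130 (mod 572).


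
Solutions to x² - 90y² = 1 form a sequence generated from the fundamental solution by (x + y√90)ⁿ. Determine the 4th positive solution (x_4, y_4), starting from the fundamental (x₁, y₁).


Step 1: Find the fundamental solution (x₁, y₁) of x² - 90y² = 1.
  Expand √90 as a continued fraction. a₀ = ⌊√90⌋ = 9; iterate m_{k+1} = d_k·a_k − m_k, d_{k+1} = (90 − m_{k+1}²)/d_k, a_{k+1} = ⌊(a₀ + m_{k+1})/d_{k+1}⌋ (starting m₀ = 0, d₀ = 1), with convergents p_k = a_k·p_{k-1} + p_{k-2}, q_k = a_k·q_{k-1} + q_{k-2} (p₋₁ = 1, q₋₁ = 0):
  k = 0: a₀ = 9; p₀/q₀ = 9/1; p₀² − 90·q₀² = 81 − 90 = -9.
  k = 1: m = 9, d = 9, a = ⌊(9 + 9)/9⌋ = 2; p/q = (2·9 + 1)/(2·1 + 0) = 19/2; p² − 90·q² = 361 − 360 = 1.
  The first convergent with p² − 90·q² = 1 gives the fundamental solution (x₁, y₁) = (19, 2).
Step 2: Apply the recurrence (x_{n+1}, y_{n+1}) = (x₁x_n + 90y₁y_n, x₁y_n + y₁x_n) repeatedly.
  From (x_1, y_1) = (19, 2): x_2 = 19·19 + 90·2·2 = 721; y_2 = 19·2 + 2·19 = 76.
  From (x_2, y_2) = (721, 76): x_3 = 19·721 + 90·2·76 = 27379; y_3 = 19·76 + 2·721 = 2886.
  From (x_3, y_3) = (27379, 2886): x_4 = 19·27379 + 90·2·2886 = 1039681; y_4 = 19·2886 + 2·27379 = 109592.
Step 3: Verify x_4² - 90·y_4² = 1080936581761 - 1080936581760 = 1 (should be 1). ✓

(x_1, y_1) = (19, 2); (x_4, y_4) = (1039681, 109592).


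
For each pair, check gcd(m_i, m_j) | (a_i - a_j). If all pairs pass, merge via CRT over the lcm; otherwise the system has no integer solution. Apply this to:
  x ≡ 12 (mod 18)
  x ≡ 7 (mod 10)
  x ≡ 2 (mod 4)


Moduli 18, 10, 4 are not pairwise coprime, so CRT works modulo lcm(m_i) when all pairwise compatibility conditions hold.
Pairwise compatibility: gcd(m_i, m_j) must divide a_i - a_j for every pair.
Merge one congruence at a time:
  Start: x ≡ 12 (mod 18).
  Combine with x ≡ 7 (mod 10): gcd(18, 10) = 2, and 7 - 12 = -5 is NOT divisible by 2.
    ⇒ system is inconsistent (no integer solution).

No solution (the system is inconsistent).


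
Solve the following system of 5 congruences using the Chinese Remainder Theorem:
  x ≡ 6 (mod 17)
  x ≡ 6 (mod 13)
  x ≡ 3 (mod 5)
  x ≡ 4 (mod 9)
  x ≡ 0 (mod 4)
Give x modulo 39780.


Product of moduli M = 17 · 13 · 5 · 9 · 4 = 39780.
Merge one congruence at a time:
  Start: x ≡ 6 (mod 17).
  Combine with x ≡ 6 (mod 13); new modulus lcm = 221.
    Write x = 6 + 17·t and substitute into x ≡ 6 (mod 13): 17·t ≡ 6 − 6 = 0 (mod 13).
    Reduce coefficients mod 13: 4·t ≡ 0 (mod 13).
    The inverse of 4 mod 13 is 10 (since 4·10 = 40 = 3·13 + 1), so t ≡ 10·0 = 0 ≡ 0 (mod 13).
    Then x = 6 + 17·0 = 6, valid modulo lcm(17, 13) = 221: x ≡ 6 (mod 221).
  Combine with x ≡ 3 (mod 5); new modulus lcm = 1105.
    Write x = 6 + 221·t and substitute into x ≡ 3 (mod 5): 221·t ≡ 3 − 6 = -3 (mod 5).
    Reduce coefficients mod 5: 1·t ≡ 2 (mod 5).
    So t ≡ 2 (mod 5).
    Then x = 6 + 221·2 = 448, valid modulo lcm(221, 5) = 1105: x ≡ 448 (mod 1105).
  Combine with x ≡ 4 (mod 9); new modulus lcm = 9945.
    Write x = 448 + 1105·t and substitute into x ≡ 4 (mod 9): 1105·t ≡ 4 − 448 = -444 (mod 9).
    Reduce coefficients mod 9: 7·t ≡ 6 (mod 9).
    The inverse of 7 mod 9 is 4 (since 7·4 = 28 = 3·9 + 1), so t ≡ 4·6 = 24 ≡ 6 (mod 9).
    Then x = 448 + 1105·6 = 7078, valid modulo lcm(1105, 9) = 9945: x ≡ 7078 (mod 9945).
  Combine with x ≡ 0 (mod 4); new modulus lcm = 39780.
    Write x = 7078 + 9945·t and substitute into x ≡ 0 (mod 4): 9945·t ≡ 0 − 7078 = -7078 (mod 4).
    Reduce coefficients mod 4: 1·t ≡ 2 (mod 4).
    So t ≡ 2 (mod 4).
    Then x = 7078 + 9945·2 = 26968, valid modulo lcm(9945, 4) = 39780: x ≡ 26968 (mod 39780).
Verify against each original: 26968 mod 17 = 6, 26968 mod 13 = 6, 26968 mod 5 = 3, 26968 mod 9 = 4, 26968 mod 4 = 0.

x ≡ 26968 (mod 39780).


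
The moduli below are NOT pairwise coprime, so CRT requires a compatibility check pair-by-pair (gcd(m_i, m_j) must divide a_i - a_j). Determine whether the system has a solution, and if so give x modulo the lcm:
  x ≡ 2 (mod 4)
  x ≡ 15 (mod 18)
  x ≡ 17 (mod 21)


Moduli 4, 18, 21 are not pairwise coprime, so CRT works modulo lcm(m_i) when all pairwise compatibility conditions hold.
Pairwise compatibility: gcd(m_i, m_j) must divide a_i - a_j for every pair.
Merge one congruence at a time:
  Start: x ≡ 2 (mod 4).
  Combine with x ≡ 15 (mod 18): gcd(4, 18) = 2, and 15 - 2 = 13 is NOT divisible by 2.
    ⇒ system is inconsistent (no integer solution).

No solution (the system is inconsistent).


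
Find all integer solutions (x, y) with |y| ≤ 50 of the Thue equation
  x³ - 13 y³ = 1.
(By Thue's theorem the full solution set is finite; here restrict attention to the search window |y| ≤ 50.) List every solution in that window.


The equation is x³ - 13y³ = 1. For fixed y, x³ = 13·y³ + 1, so a solution requires the RHS to be a perfect cube.
Strategy: iterate y from -50 to 50, compute RHS = 13·y³ + 1, and check whether it is a (positive or negative) perfect cube.
Check small values of y:
  y = 0: RHS = 1 = (1)³ ⇒ x = 1 works.
  y = 1: RHS = 14 is not a perfect cube.
  y = -1: RHS = -12 is not a perfect cube.
  y = 2: RHS = 105 is not a perfect cube.
  y = -2: RHS = -103 is not a perfect cube.
  y = 3: RHS = 352 is not a perfect cube.
  y = -3: RHS = -350 is not a perfect cube.
Continuing the search up to |y| = 50 finds no further solutions beyond those listed.
Collected solutions: (1, 0).

Solutions (with |y| ≤ 50): (1, 0).


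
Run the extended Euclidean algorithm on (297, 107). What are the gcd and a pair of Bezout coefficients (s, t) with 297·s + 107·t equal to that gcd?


Euclidean algorithm on (297, 107) — divide until remainder is 0:
  297 = 2 · 107 + 83
  107 = 1 · 83 + 24
  83 = 3 · 24 + 11
  24 = 2 · 11 + 2
  11 = 5 · 2 + 1
  2 = 2 · 1 + 0
gcd(297, 107) = 1.
Track Bezout coefficients alongside the remainders: start with r₀ = 297 = a·1 + b·0 (s = 1, t = 0) and r₁ = 107 = a·0 + b·1 (s = 0, t = 1); each new remainder r_{k+1} = r_{k-1} − q_k·r_k inherits s_{k+1} = s_{k-1} − q_k·s_k, t_{k+1} = t_{k-1} − q_k·t_k, so r_k = a·s_k + b·t_k at every step:
  q = 2: r = 83, s = 1 − 2·0 = 1, t = 0 − 2·1 = -2  (check: 297·1 + 107·(-2) = 83)
  q = 1: r = 24, s = 0 − 1·1 = -1, t = 1 − 1·(-2) = 3  (check: 297·(-1) + 107·3 = 24)
  q = 3: r = 11, s = 1 − 3·(-1) = 4, t = -2 − 3·3 = -11  (check: 297·4 + 107·(-11) = 11)
  q = 2: r = 2, s = -1 − 2·4 = -9, t = 3 − 2·(-11) = 25  (check: 297·(-9) + 107·25 = 2)
  q = 5: r = 1, s = 4 − 5·(-9) = 49, t = -11 − 5·25 = -136  (check: 297·49 + 107·(-136) = 1)
The row with r = 1 (the gcd) gives the Bezout coefficients s = 49, t = -136.
Result: 297 · (49) + 107 · (-136) = 1.

gcd(297, 107) = 1; s = 49, t = -136 (check: 297·49 + 107·(-136) = 1).


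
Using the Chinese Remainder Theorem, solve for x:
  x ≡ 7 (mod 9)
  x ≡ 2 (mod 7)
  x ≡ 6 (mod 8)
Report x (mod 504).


Moduli 9, 7, 8 are pairwise coprime; by CRT there is a unique solution modulo M = 9 · 7 · 8 = 504.
Solve pairwise, accumulating the modulus:
  Start with x ≡ 7 (mod 9).
  Combine with x ≡ 2 (mod 7): since gcd(9, 7) = 1, we get a unique residue mod 63.
    Write x = 7 + 9·t and substitute into x ≡ 2 (mod 7): 9·t ≡ 2 − 7 = -5 (mod 7).
    Reduce coefficients mod 7: 2·t ≡ 2 (mod 7).
    The inverse of 2 mod 7 is 4 (since 2·4 = 8 = 1·7 + 1), so t ≡ 4·2 = 8 ≡ 1 (mod 7).
    Then x = 7 + 9·1 = 16, valid modulo lcm(9, 7) = 63: x ≡ 16 (mod 63).
  Combine with x ≡ 6 (mod 8): since gcd(63, 8) = 1, we get a unique residue mod 504.
    Write x = 16 + 63·t and substitute into x ≡ 6 (mod 8): 63·t ≡ 6 − 16 = -10 (mod 8).
    Reduce coefficients mod 8: 7·t ≡ 6 (mod 8).
    The inverse of 7 mod 8 is 7 (since 7·7 = 49 = 6·8 + 1), so t ≡ 7·6 = 42 ≡ 2 (mod 8).
    Then x = 16 + 63·2 = 142, valid modulo lcm(63, 8) = 504: x ≡ 142 (mod 504).
Verify: 142 mod 9 = 7 ✓, 142 mod 7 = 2 ✓, 142 mod 8 = 6 ✓.

x ≡ 142 (mod 504).


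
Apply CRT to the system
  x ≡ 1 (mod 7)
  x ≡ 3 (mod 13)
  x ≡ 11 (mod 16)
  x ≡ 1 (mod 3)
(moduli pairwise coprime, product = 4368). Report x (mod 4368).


Product of moduli M = 7 · 13 · 16 · 3 = 4368.
Merge one congruence at a time:
  Start: x ≡ 1 (mod 7).
  Combine with x ≡ 3 (mod 13); new modulus lcm = 91.
    Write x = 1 + 7·t and substitute into x ≡ 3 (mod 13): 7·t ≡ 3 − 1 = 2 (mod 13).
    The inverse of 7 mod 13 is 2 (since 7·2 = 14 = 1·13 + 1), so t ≡ 2·2 = 4 ≡ 4 (mod 13).
    Then x = 1 + 7·4 = 29, valid modulo lcm(7, 13) = 91: x ≡ 29 (mod 91).
  Combine with x ≡ 11 (mod 16); new modulus lcm = 1456.
    Write x = 29 + 91·t and substitute into x ≡ 11 (mod 16): 91·t ≡ 11 − 29 = -18 (mod 16).
    Reduce coefficients mod 16: 11·t ≡ 14 (mod 16).
    The inverse of 11 mod 16 is 3 (since 11·3 = 33 = 2·16 + 1), so t ≡ 3·14 = 42 ≡ 10 (mod 16).
    Then x = 29 + 91·10 = 939, valid modulo lcm(91, 16) = 1456: x ≡ 939 (mod 1456).
  Combine with x ≡ 1 (mod 3); new modulus lcm = 4368.
    Write x = 939 + 1456·t and substitute into x ≡ 1 (mod 3): 1456·t ≡ 1 − 939 = -938 (mod 3).
    Reduce coefficients mod 3: 1·t ≡ 1 (mod 3).
    So t ≡ 1 (mod 3).
    Then x = 939 + 1456·1 = 2395, valid modulo lcm(1456, 3) = 4368: x ≡ 2395 (mod 4368).
Verify against each original: 2395 mod 7 = 1, 2395 mod 13 = 3, 2395 mod 16 = 11, 2395 mod 3 = 1.

x ≡ 2395 (mod 4368).


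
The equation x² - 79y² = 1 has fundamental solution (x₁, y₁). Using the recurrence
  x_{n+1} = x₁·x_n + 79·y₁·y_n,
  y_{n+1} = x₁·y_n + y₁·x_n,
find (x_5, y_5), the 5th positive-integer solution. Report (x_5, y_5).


Step 1: Find the fundamental solution (x₁, y₁) of x² - 79y² = 1.
  Expand √79 as a continued fraction. a₀ = ⌊√79⌋ = 8; iterate m_{k+1} = d_k·a_k − m_k, d_{k+1} = (79 − m_{k+1}²)/d_k, a_{k+1} = ⌊(a₀ + m_{k+1})/d_{k+1}⌋ (starting m₀ = 0, d₀ = 1), with convergents p_k = a_k·p_{k-1} + p_{k-2}, q_k = a_k·q_{k-1} + q_{k-2} (p₋₁ = 1, q₋₁ = 0):
  k = 0: a₀ = 8; p₀/q₀ = 8/1; p₀² − 79·q₀² = 64 − 79 = -15.
  k = 1: m = 8, d = 15, a = ⌊(8 + 8)/15⌋ = 1; p/q = (1·8 + 1)/(1·1 + 0) = 9/1; p² − 79·q² = 81 − 79 = 2.
  k = 2: m = 7, d = 2, a = ⌊(8 + 7)/2⌋ = 7; p/q = (7·9 + 8)/(7·1 + 1) = 71/8; p² − 79·q² = 5041 − 5056 = -15.
  k = 3: m = 7, d = 15, a = ⌊(8 + 7)/15⌋ = 1; p/q = (1·71 + 9)/(1·8 + 1) = 80/9; p² − 79·q² = 6400 − 6399 = 1.
  The first convergent with p² − 79·q² = 1 gives the fundamental solution (x₁, y₁) = (80, 9).
Step 2: Apply the recurrence (x_{n+1}, y_{n+1}) = (x₁x_n + 79y₁y_n, x₁y_n + y₁x_n) repeatedly.
  From (x_1, y_1) = (80, 9): x_2 = 80·80 + 79·9·9 = 12799; y_2 = 80·9 + 9·80 = 1440.
  From (x_2, y_2) = (12799, 1440): x_3 = 80·12799 + 79·9·1440 = 2047760; y_3 = 80·1440 + 9·12799 = 230391.
  From (x_3, y_3) = (2047760, 230391): x_4 = 80·2047760 + 79·9·230391 = 327628801; y_4 = 80·230391 + 9·2047760 = 36861120.
  From (x_4, y_4) = (327628801, 36861120): x_5 = 80·327628801 + 79·9·36861120 = 52418560400; y_5 = 80·36861120 + 9·327628801 = 5897548809.
Step 3: Verify x_5² - 79·y_5² = 2747705474408448160000 - 2747705474408448159999 = 1 (should be 1). ✓

(x_1, y_1) = (80, 9); (x_5, y_5) = (52418560400, 5897548809).


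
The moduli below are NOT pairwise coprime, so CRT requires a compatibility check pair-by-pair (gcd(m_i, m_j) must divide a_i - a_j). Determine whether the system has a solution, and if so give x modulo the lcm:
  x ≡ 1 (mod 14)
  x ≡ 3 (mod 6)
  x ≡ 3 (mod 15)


Moduli 14, 6, 15 are not pairwise coprime, so CRT works modulo lcm(m_i) when all pairwise compatibility conditions hold.
Pairwise compatibility: gcd(m_i, m_j) must divide a_i - a_j for every pair.
Merge one congruence at a time:
  Start: x ≡ 1 (mod 14).
  Combine with x ≡ 3 (mod 6): gcd(14, 6) = 2; 3 - 1 = 2, which IS divisible by 2, so compatible.
    Write x = 1 + 14·t and substitute into x ≡ 3 (mod 6): 14·t ≡ 3 − 1 = 2 (mod 6).
    Divide the congruence (and modulus) by g = 2: 7·t ≡ 1 (mod 3).
    Reduce coefficients mod 3: 1·t ≡ 1 (mod 3).
    So t ≡ 1 (mod 3).
    Then x = 1 + 14·1 = 15, valid modulo lcm(14, 6) = 42: x ≡ 15 (mod 42).
  Combine with x ≡ 3 (mod 15): gcd(42, 15) = 3; 3 - 15 = -12, which IS divisible by 3, so compatible.
    Write x = 15 + 42·t and substitute into x ≡ 3 (mod 15): 42·t ≡ 3 − 15 = -12 (mod 15).
    Divide the congruence (and modulus) by g = 3: 14·t ≡ -4 (mod 5).
    Reduce coefficients mod 5: 4·t ≡ 1 (mod 5).
    The inverse of 4 mod 5 is 4 (since 4·4 = 16 = 3·5 + 1), so t ≡ 4·1 = 4 ≡ 4 (mod 5).
    Then x = 15 + 42·4 = 183, valid modulo lcm(42, 15) = 210: x ≡ 183 (mod 210).
Verify: 183 mod 14 = 1, 183 mod 6 = 3, 183 mod 15 = 3.

x ≡ 183 (mod 210).


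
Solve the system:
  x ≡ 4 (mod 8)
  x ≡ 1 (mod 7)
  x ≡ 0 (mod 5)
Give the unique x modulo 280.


Moduli 8, 7, 5 are pairwise coprime; by CRT there is a unique solution modulo M = 8 · 7 · 5 = 280.
Solve pairwise, accumulating the modulus:
  Start with x ≡ 4 (mod 8).
  Combine with x ≡ 1 (mod 7): since gcd(8, 7) = 1, we get a unique residue mod 56.
    Write x = 4 + 8·t and substitute into x ≡ 1 (mod 7): 8·t ≡ 1 − 4 = -3 (mod 7).
    Reduce coefficients mod 7: 1·t ≡ 4 (mod 7).
    So t ≡ 4 (mod 7).
    Then x = 4 + 8·4 = 36, valid modulo lcm(8, 7) = 56: x ≡ 36 (mod 56).
  Combine with x ≡ 0 (mod 5): since gcd(56, 5) = 1, we get a unique residue mod 280.
    Write x = 36 + 56·t and substitute into x ≡ 0 (mod 5): 56·t ≡ 0 − 36 = -36 (mod 5).
    Reduce coefficients mod 5: 1·t ≡ 4 (mod 5).
    So t ≡ 4 (mod 5).
    Then x = 36 + 56·4 = 260, valid modulo lcm(56, 5) = 280: x ≡ 260 (mod 280).
Verify: 260 mod 8 = 4 ✓, 260 mod 7 = 1 ✓, 260 mod 5 = 0 ✓.

x ≡ 260 (mod 280).


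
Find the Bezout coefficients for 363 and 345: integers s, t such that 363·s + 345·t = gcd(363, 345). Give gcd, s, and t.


Euclidean algorithm on (363, 345) — divide until remainder is 0:
  363 = 1 · 345 + 18
  345 = 19 · 18 + 3
  18 = 6 · 3 + 0
gcd(363, 345) = 3.
Track Bezout coefficients alongside the remainders: start with r₀ = 363 = a·1 + b·0 (s = 1, t = 0) and r₁ = 345 = a·0 + b·1 (s = 0, t = 1); each new remainder r_{k+1} = r_{k-1} − q_k·r_k inherits s_{k+1} = s_{k-1} − q_k·s_k, t_{k+1} = t_{k-1} − q_k·t_k, so r_k = a·s_k + b·t_k at every step:
  q = 1: r = 18, s = 1 − 1·0 = 1, t = 0 − 1·1 = -1  (check: 363·1 + 345·(-1) = 18)
  q = 19: r = 3, s = 0 − 19·1 = -19, t = 1 − 19·(-1) = 20  (check: 363·(-19) + 345·20 = 3)
The row with r = 3 (the gcd) gives the Bezout coefficients s = -19, t = 20.
Result: 363 · (-19) + 345 · (20) = 3.

gcd(363, 345) = 3; s = -19, t = 20 (check: 363·(-19) + 345·20 = 3).


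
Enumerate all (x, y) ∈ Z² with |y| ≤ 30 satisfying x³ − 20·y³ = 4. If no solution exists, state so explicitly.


The equation is x³ - 20y³ = 4. For fixed y, x³ = 20·y³ + 4, so a solution requires the RHS to be a perfect cube.
Strategy: iterate y from -30 to 30, compute RHS = 20·y³ + 4, and check whether it is a (positive or negative) perfect cube.
Check small values of y:
  y = 0: RHS = 4 is not a perfect cube.
  y = 1: RHS = 24 is not a perfect cube.
  y = -1: RHS = -16 is not a perfect cube.
  y = 2: RHS = 164 is not a perfect cube.
  y = -2: RHS = -156 is not a perfect cube.
  y = 3: RHS = 544 is not a perfect cube.
  y = -3: RHS = -536 is not a perfect cube.
Continuing the search up to |y| = 30 finds no solutions either.
No (x, y) in the scanned range satisfies the equation.

No integer solutions with |y| ≤ 30.


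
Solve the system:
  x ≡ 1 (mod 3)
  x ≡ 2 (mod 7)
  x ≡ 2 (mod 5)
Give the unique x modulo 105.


Moduli 3, 7, 5 are pairwise coprime; by CRT there is a unique solution modulo M = 3 · 7 · 5 = 105.
Solve pairwise, accumulating the modulus:
  Start with x ≡ 1 (mod 3).
  Combine with x ≡ 2 (mod 7): since gcd(3, 7) = 1, we get a unique residue mod 21.
    Write x = 1 + 3·t and substitute into x ≡ 2 (mod 7): 3·t ≡ 2 − 1 = 1 (mod 7).
    The inverse of 3 mod 7 is 5 (since 3·5 = 15 = 2·7 + 1), so t ≡ 5·1 = 5 ≡ 5 (mod 7).
    Then x = 1 + 3·5 = 16, valid modulo lcm(3, 7) = 21: x ≡ 16 (mod 21).
  Combine with x ≡ 2 (mod 5): since gcd(21, 5) = 1, we get a unique residue mod 105.
    Write x = 16 + 21·t and substitute into x ≡ 2 (mod 5): 21·t ≡ 2 − 16 = -14 (mod 5).
    Reduce coefficients mod 5: 1·t ≡ 1 (mod 5).
    So t ≡ 1 (mod 5).
    Then x = 16 + 21·1 = 37, valid modulo lcm(21, 5) = 105: x ≡ 37 (mod 105).
Verify: 37 mod 3 = 1 ✓, 37 mod 7 = 2 ✓, 37 mod 5 = 2 ✓.

x ≡ 37 (mod 105).


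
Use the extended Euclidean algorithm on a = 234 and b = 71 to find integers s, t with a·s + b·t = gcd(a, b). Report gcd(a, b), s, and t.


Euclidean algorithm on (234, 71) — divide until remainder is 0:
  234 = 3 · 71 + 21
  71 = 3 · 21 + 8
  21 = 2 · 8 + 5
  8 = 1 · 5 + 3
  5 = 1 · 3 + 2
  3 = 1 · 2 + 1
  2 = 2 · 1 + 0
gcd(234, 71) = 1.
Track Bezout coefficients alongside the remainders: start with r₀ = 234 = a·1 + b·0 (s = 1, t = 0) and r₁ = 71 = a·0 + b·1 (s = 0, t = 1); each new remainder r_{k+1} = r_{k-1} − q_k·r_k inherits s_{k+1} = s_{k-1} − q_k·s_k, t_{k+1} = t_{k-1} − q_k·t_k, so r_k = a·s_k + b·t_k at every step:
  q = 3: r = 21, s = 1 − 3·0 = 1, t = 0 − 3·1 = -3  (check: 234·1 + 71·(-3) = 21)
  q = 3: r = 8, s = 0 − 3·1 = -3, t = 1 − 3·(-3) = 10  (check: 234·(-3) + 71·10 = 8)
  q = 2: r = 5, s = 1 − 2·(-3) = 7, t = -3 − 2·10 = -23  (check: 234·7 + 71·(-23) = 5)
  q = 1: r = 3, s = -3 − 1·7 = -10, t = 10 − 1·(-23) = 33  (check: 234·(-10) + 71·33 = 3)
  q = 1: r = 2, s = 7 − 1·(-10) = 17, t = -23 − 1·33 = -56  (check: 234·17 + 71·(-56) = 2)
  q = 1: r = 1, s = -10 − 1·17 = -27, t = 33 − 1·(-56) = 89  (check: 234·(-27) + 71·89 = 1)
The row with r = 1 (the gcd) gives the Bezout coefficients s = -27, t = 89.
Result: 234 · (-27) + 71 · (89) = 1.

gcd(234, 71) = 1; s = -27, t = 89 (check: 234·(-27) + 71·89 = 1).


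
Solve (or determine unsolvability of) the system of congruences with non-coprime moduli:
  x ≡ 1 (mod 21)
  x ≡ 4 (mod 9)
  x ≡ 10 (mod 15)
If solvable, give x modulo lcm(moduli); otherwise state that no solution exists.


Moduli 21, 9, 15 are not pairwise coprime, so CRT works modulo lcm(m_i) when all pairwise compatibility conditions hold.
Pairwise compatibility: gcd(m_i, m_j) must divide a_i - a_j for every pair.
Merge one congruence at a time:
  Start: x ≡ 1 (mod 21).
  Combine with x ≡ 4 (mod 9): gcd(21, 9) = 3; 4 - 1 = 3, which IS divisible by 3, so compatible.
    Write x = 1 + 21·t and substitute into x ≡ 4 (mod 9): 21·t ≡ 4 − 1 = 3 (mod 9).
    Divide the congruence (and modulus) by g = 3: 7·t ≡ 1 (mod 3).
    Reduce coefficients mod 3: 1·t ≡ 1 (mod 3).
    So t ≡ 1 (mod 3).
    Then x = 1 + 21·1 = 22, valid modulo lcm(21, 9) = 63: x ≡ 22 (mod 63).
  Combine with x ≡ 10 (mod 15): gcd(63, 15) = 3; 10 - 22 = -12, which IS divisible by 3, so compatible.
    Write x = 22 + 63·t and substitute into x ≡ 10 (mod 15): 63·t ≡ 10 − 22 = -12 (mod 15).
    Divide the congruence (and modulus) by g = 3: 21·t ≡ -4 (mod 5).
    Reduce coefficients mod 5: 1·t ≡ 1 (mod 5).
    So t ≡ 1 (mod 5).
    Then x = 22 + 63·1 = 85, valid modulo lcm(63, 15) = 315: x ≡ 85 (mod 315).
Verify: 85 mod 21 = 1, 85 mod 9 = 4, 85 mod 15 = 10.

x ≡ 85 (mod 315).


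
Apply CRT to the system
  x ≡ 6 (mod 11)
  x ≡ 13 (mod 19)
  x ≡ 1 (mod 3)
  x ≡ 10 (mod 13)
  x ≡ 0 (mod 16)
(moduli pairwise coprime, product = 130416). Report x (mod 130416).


Product of moduli M = 11 · 19 · 3 · 13 · 16 = 130416.
Merge one congruence at a time:
  Start: x ≡ 6 (mod 11).
  Combine with x ≡ 13 (mod 19); new modulus lcm = 209.
    Write x = 6 + 11·t and substitute into x ≡ 13 (mod 19): 11·t ≡ 13 − 6 = 7 (mod 19).
    The inverse of 11 mod 19 is 7 (since 11·7 = 77 = 4·19 + 1), so t ≡ 7·7 = 49 ≡ 11 (mod 19).
    Then x = 6 + 11·11 = 127, valid modulo lcm(11, 19) = 209: x ≡ 127 (mod 209).
  Combine with x ≡ 1 (mod 3); new modulus lcm = 627.
    Write x = 127 + 209·t and substitute into x ≡ 1 (mod 3): 209·t ≡ 1 − 127 = -126 (mod 3).
    Reduce coefficients mod 3: 2·t ≡ 0 (mod 3).
    The inverse of 2 mod 3 is 2 (since 2·2 = 4 = 1·3 + 1), so t ≡ 2·0 = 0 ≡ 0 (mod 3).
    Then x = 127 + 209·0 = 127, valid modulo lcm(209, 3) = 627: x ≡ 127 (mod 627).
  Combine with x ≡ 10 (mod 13); new modulus lcm = 8151.
    Write x = 127 + 627·t and substitute into x ≡ 10 (mod 13): 627·t ≡ 10 − 127 = -117 (mod 13).
    Reduce coefficients mod 13: 3·t ≡ 0 (mod 13).
    The inverse of 3 mod 13 is 9 (since 3·9 = 27 = 2·13 + 1), so t ≡ 9·0 = 0 ≡ 0 (mod 13).
    Then x = 127 + 627·0 = 127, valid modulo lcm(627, 13) = 8151: x ≡ 127 (mod 8151).
  Combine with x ≡ 0 (mod 16); new modulus lcm = 130416.
    Write x = 127 + 8151·t and substitute into x ≡ 0 (mod 16): 8151·t ≡ 0 − 127 = -127 (mod 16).
    Reduce coefficients mod 16: 7·t ≡ 1 (mod 16).
    The inverse of 7 mod 16 is 7 (since 7·7 = 49 = 3·16 + 1), so t ≡ 7·1 = 7 ≡ 7 (mod 16).
    Then x = 127 + 8151·7 = 57184, valid modulo lcm(8151, 16) = 130416: x ≡ 57184 (mod 130416).
Verify against each original: 57184 mod 11 = 6, 57184 mod 19 = 13, 57184 mod 3 = 1, 57184 mod 13 = 10, 57184 mod 16 = 0.

x ≡ 57184 (mod 130416).
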